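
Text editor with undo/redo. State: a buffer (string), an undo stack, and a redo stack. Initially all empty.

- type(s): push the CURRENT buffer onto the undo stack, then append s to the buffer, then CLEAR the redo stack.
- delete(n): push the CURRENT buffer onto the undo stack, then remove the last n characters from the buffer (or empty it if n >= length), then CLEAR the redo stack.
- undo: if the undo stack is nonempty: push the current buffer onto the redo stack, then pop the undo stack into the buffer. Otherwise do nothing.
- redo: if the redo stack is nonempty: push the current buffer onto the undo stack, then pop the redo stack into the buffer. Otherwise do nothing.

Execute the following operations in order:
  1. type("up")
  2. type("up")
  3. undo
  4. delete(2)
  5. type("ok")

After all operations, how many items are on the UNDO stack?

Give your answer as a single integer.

After op 1 (type): buf='up' undo_depth=1 redo_depth=0
After op 2 (type): buf='upup' undo_depth=2 redo_depth=0
After op 3 (undo): buf='up' undo_depth=1 redo_depth=1
After op 4 (delete): buf='(empty)' undo_depth=2 redo_depth=0
After op 5 (type): buf='ok' undo_depth=3 redo_depth=0

Answer: 3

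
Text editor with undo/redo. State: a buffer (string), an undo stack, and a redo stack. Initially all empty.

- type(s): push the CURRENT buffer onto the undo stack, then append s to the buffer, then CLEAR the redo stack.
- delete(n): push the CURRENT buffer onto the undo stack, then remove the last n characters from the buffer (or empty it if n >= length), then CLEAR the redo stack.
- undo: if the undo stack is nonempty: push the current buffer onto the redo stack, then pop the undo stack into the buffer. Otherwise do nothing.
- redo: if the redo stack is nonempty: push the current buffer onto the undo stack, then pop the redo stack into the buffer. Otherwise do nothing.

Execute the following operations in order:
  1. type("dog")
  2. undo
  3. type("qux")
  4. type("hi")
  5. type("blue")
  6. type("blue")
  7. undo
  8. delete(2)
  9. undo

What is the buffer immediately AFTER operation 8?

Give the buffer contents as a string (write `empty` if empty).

Answer: quxhibl

Derivation:
After op 1 (type): buf='dog' undo_depth=1 redo_depth=0
After op 2 (undo): buf='(empty)' undo_depth=0 redo_depth=1
After op 3 (type): buf='qux' undo_depth=1 redo_depth=0
After op 4 (type): buf='quxhi' undo_depth=2 redo_depth=0
After op 5 (type): buf='quxhiblue' undo_depth=3 redo_depth=0
After op 6 (type): buf='quxhiblueblue' undo_depth=4 redo_depth=0
After op 7 (undo): buf='quxhiblue' undo_depth=3 redo_depth=1
After op 8 (delete): buf='quxhibl' undo_depth=4 redo_depth=0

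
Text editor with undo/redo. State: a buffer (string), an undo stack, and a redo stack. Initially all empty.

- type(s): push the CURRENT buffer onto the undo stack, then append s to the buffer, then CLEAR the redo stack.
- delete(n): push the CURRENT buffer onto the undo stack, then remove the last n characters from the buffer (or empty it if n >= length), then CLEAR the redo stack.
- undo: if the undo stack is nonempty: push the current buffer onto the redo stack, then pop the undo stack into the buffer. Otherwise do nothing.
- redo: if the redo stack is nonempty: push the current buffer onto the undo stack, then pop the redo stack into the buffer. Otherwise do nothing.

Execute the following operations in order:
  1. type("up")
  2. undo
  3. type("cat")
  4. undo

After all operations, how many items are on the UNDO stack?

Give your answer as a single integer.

Answer: 0

Derivation:
After op 1 (type): buf='up' undo_depth=1 redo_depth=0
After op 2 (undo): buf='(empty)' undo_depth=0 redo_depth=1
After op 3 (type): buf='cat' undo_depth=1 redo_depth=0
After op 4 (undo): buf='(empty)' undo_depth=0 redo_depth=1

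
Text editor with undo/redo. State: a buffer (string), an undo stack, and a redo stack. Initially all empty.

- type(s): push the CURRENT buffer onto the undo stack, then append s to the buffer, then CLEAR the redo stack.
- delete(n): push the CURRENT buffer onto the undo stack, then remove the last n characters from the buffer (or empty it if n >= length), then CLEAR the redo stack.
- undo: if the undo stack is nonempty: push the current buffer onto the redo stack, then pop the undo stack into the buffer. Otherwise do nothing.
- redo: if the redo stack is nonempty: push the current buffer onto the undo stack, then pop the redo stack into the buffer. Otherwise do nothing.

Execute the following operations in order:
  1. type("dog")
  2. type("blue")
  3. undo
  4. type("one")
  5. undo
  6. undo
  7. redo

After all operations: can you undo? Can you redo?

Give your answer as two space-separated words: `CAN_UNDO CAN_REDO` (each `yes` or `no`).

Answer: yes yes

Derivation:
After op 1 (type): buf='dog' undo_depth=1 redo_depth=0
After op 2 (type): buf='dogblue' undo_depth=2 redo_depth=0
After op 3 (undo): buf='dog' undo_depth=1 redo_depth=1
After op 4 (type): buf='dogone' undo_depth=2 redo_depth=0
After op 5 (undo): buf='dog' undo_depth=1 redo_depth=1
After op 6 (undo): buf='(empty)' undo_depth=0 redo_depth=2
After op 7 (redo): buf='dog' undo_depth=1 redo_depth=1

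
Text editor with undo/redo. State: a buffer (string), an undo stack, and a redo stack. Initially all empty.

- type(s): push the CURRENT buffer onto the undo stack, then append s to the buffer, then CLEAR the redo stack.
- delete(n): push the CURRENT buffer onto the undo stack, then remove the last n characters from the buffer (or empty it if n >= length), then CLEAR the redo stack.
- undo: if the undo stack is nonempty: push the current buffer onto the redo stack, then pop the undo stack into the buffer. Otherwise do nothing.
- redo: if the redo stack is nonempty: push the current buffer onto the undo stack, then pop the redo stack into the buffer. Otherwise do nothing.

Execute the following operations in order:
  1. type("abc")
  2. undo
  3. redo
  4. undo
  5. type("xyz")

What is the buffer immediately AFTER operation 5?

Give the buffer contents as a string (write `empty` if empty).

Answer: xyz

Derivation:
After op 1 (type): buf='abc' undo_depth=1 redo_depth=0
After op 2 (undo): buf='(empty)' undo_depth=0 redo_depth=1
After op 3 (redo): buf='abc' undo_depth=1 redo_depth=0
After op 4 (undo): buf='(empty)' undo_depth=0 redo_depth=1
After op 5 (type): buf='xyz' undo_depth=1 redo_depth=0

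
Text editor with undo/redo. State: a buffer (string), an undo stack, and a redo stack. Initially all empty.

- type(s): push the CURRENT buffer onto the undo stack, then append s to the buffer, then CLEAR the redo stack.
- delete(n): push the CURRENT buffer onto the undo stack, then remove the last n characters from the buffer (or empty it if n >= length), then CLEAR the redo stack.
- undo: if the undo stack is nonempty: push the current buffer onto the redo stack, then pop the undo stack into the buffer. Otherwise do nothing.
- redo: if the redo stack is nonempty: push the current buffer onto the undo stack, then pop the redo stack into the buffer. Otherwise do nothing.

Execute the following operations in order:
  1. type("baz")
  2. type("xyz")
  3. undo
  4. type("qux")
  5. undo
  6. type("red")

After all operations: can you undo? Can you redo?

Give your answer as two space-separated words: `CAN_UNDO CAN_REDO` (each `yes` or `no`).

After op 1 (type): buf='baz' undo_depth=1 redo_depth=0
After op 2 (type): buf='bazxyz' undo_depth=2 redo_depth=0
After op 3 (undo): buf='baz' undo_depth=1 redo_depth=1
After op 4 (type): buf='bazqux' undo_depth=2 redo_depth=0
After op 5 (undo): buf='baz' undo_depth=1 redo_depth=1
After op 6 (type): buf='bazred' undo_depth=2 redo_depth=0

Answer: yes no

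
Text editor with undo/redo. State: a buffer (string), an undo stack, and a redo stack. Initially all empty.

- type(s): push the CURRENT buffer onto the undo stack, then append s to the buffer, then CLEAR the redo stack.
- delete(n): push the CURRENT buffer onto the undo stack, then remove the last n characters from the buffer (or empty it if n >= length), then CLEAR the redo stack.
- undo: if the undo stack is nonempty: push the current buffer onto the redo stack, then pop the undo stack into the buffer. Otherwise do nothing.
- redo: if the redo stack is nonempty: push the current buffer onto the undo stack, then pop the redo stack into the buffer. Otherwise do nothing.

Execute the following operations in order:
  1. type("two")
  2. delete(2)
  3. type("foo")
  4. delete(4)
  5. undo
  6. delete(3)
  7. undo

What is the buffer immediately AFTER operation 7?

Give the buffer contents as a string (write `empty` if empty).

After op 1 (type): buf='two' undo_depth=1 redo_depth=0
After op 2 (delete): buf='t' undo_depth=2 redo_depth=0
After op 3 (type): buf='tfoo' undo_depth=3 redo_depth=0
After op 4 (delete): buf='(empty)' undo_depth=4 redo_depth=0
After op 5 (undo): buf='tfoo' undo_depth=3 redo_depth=1
After op 6 (delete): buf='t' undo_depth=4 redo_depth=0
After op 7 (undo): buf='tfoo' undo_depth=3 redo_depth=1

Answer: tfoo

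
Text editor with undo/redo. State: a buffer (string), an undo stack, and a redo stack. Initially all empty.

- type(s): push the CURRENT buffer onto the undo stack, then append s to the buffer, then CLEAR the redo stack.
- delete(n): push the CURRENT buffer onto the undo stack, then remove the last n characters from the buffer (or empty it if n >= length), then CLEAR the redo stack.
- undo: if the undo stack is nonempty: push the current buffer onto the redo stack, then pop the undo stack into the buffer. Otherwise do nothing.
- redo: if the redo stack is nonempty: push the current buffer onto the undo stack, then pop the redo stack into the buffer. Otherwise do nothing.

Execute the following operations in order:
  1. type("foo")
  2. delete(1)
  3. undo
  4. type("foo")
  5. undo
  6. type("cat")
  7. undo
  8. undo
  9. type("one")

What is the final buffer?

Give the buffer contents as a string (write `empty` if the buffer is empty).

Answer: one

Derivation:
After op 1 (type): buf='foo' undo_depth=1 redo_depth=0
After op 2 (delete): buf='fo' undo_depth=2 redo_depth=0
After op 3 (undo): buf='foo' undo_depth=1 redo_depth=1
After op 4 (type): buf='foofoo' undo_depth=2 redo_depth=0
After op 5 (undo): buf='foo' undo_depth=1 redo_depth=1
After op 6 (type): buf='foocat' undo_depth=2 redo_depth=0
After op 7 (undo): buf='foo' undo_depth=1 redo_depth=1
After op 8 (undo): buf='(empty)' undo_depth=0 redo_depth=2
After op 9 (type): buf='one' undo_depth=1 redo_depth=0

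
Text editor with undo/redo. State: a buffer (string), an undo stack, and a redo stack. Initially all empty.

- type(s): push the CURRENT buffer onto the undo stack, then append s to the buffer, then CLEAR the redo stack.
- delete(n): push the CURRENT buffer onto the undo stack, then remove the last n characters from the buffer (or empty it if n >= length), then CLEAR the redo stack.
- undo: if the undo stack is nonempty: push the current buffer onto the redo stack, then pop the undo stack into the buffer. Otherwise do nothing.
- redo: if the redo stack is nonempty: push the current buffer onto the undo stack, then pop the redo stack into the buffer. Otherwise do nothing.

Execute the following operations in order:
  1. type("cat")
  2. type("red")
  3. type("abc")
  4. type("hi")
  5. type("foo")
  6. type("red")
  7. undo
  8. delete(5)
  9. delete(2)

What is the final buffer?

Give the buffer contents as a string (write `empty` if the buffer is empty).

After op 1 (type): buf='cat' undo_depth=1 redo_depth=0
After op 2 (type): buf='catred' undo_depth=2 redo_depth=0
After op 3 (type): buf='catredabc' undo_depth=3 redo_depth=0
After op 4 (type): buf='catredabchi' undo_depth=4 redo_depth=0
After op 5 (type): buf='catredabchifoo' undo_depth=5 redo_depth=0
After op 6 (type): buf='catredabchifoored' undo_depth=6 redo_depth=0
After op 7 (undo): buf='catredabchifoo' undo_depth=5 redo_depth=1
After op 8 (delete): buf='catredabc' undo_depth=6 redo_depth=0
After op 9 (delete): buf='catreda' undo_depth=7 redo_depth=0

Answer: catreda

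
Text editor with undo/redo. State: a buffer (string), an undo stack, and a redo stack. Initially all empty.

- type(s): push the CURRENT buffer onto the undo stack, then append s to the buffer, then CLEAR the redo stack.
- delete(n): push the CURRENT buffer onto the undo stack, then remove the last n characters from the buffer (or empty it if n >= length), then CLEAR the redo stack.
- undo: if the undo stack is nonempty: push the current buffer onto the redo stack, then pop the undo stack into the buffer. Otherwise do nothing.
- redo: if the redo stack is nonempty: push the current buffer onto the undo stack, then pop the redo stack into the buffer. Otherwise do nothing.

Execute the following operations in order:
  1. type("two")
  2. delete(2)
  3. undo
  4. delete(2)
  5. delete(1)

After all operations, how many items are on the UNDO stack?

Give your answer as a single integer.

Answer: 3

Derivation:
After op 1 (type): buf='two' undo_depth=1 redo_depth=0
After op 2 (delete): buf='t' undo_depth=2 redo_depth=0
After op 3 (undo): buf='two' undo_depth=1 redo_depth=1
After op 4 (delete): buf='t' undo_depth=2 redo_depth=0
After op 5 (delete): buf='(empty)' undo_depth=3 redo_depth=0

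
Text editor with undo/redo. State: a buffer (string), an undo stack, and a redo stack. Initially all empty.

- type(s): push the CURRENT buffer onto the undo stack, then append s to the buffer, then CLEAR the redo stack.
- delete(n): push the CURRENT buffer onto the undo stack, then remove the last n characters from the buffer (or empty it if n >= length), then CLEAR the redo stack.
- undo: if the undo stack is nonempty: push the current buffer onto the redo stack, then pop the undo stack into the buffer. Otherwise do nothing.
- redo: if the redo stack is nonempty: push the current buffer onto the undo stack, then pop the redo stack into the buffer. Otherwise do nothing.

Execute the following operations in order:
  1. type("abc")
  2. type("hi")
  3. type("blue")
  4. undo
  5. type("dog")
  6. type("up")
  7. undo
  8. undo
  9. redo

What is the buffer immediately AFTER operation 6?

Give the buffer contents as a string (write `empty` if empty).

Answer: abchidogup

Derivation:
After op 1 (type): buf='abc' undo_depth=1 redo_depth=0
After op 2 (type): buf='abchi' undo_depth=2 redo_depth=0
After op 3 (type): buf='abchiblue' undo_depth=3 redo_depth=0
After op 4 (undo): buf='abchi' undo_depth=2 redo_depth=1
After op 5 (type): buf='abchidog' undo_depth=3 redo_depth=0
After op 6 (type): buf='abchidogup' undo_depth=4 redo_depth=0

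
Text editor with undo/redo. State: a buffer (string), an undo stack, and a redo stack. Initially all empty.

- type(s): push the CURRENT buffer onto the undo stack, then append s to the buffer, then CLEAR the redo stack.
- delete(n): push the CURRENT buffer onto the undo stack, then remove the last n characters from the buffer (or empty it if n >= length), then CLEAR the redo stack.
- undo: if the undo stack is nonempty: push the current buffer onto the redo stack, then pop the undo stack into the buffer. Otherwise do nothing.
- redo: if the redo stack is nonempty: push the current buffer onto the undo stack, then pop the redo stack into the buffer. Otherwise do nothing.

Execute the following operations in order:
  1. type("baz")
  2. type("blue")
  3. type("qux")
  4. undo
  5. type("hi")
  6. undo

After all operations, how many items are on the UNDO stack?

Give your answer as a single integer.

Answer: 2

Derivation:
After op 1 (type): buf='baz' undo_depth=1 redo_depth=0
After op 2 (type): buf='bazblue' undo_depth=2 redo_depth=0
After op 3 (type): buf='bazbluequx' undo_depth=3 redo_depth=0
After op 4 (undo): buf='bazblue' undo_depth=2 redo_depth=1
After op 5 (type): buf='bazbluehi' undo_depth=3 redo_depth=0
After op 6 (undo): buf='bazblue' undo_depth=2 redo_depth=1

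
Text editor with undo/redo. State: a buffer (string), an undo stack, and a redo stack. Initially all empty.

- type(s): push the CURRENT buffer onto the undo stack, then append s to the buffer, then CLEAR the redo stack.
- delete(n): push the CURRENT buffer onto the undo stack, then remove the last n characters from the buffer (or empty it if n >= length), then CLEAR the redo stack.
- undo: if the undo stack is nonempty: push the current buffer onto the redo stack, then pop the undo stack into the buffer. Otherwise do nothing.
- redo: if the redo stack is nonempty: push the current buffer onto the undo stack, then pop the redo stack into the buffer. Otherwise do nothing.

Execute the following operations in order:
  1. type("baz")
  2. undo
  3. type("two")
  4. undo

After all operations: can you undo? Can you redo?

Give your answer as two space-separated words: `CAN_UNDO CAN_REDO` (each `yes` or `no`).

After op 1 (type): buf='baz' undo_depth=1 redo_depth=0
After op 2 (undo): buf='(empty)' undo_depth=0 redo_depth=1
After op 3 (type): buf='two' undo_depth=1 redo_depth=0
After op 4 (undo): buf='(empty)' undo_depth=0 redo_depth=1

Answer: no yes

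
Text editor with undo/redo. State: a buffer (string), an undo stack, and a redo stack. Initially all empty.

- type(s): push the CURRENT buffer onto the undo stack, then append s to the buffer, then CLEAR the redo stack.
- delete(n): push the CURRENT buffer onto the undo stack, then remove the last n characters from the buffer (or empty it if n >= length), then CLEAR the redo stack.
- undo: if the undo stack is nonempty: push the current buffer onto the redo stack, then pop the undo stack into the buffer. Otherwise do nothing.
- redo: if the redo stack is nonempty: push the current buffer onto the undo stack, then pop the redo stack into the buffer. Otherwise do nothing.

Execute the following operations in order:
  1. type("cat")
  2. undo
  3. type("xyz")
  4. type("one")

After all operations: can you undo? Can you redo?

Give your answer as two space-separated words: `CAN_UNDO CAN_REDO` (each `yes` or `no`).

Answer: yes no

Derivation:
After op 1 (type): buf='cat' undo_depth=1 redo_depth=0
After op 2 (undo): buf='(empty)' undo_depth=0 redo_depth=1
After op 3 (type): buf='xyz' undo_depth=1 redo_depth=0
After op 4 (type): buf='xyzone' undo_depth=2 redo_depth=0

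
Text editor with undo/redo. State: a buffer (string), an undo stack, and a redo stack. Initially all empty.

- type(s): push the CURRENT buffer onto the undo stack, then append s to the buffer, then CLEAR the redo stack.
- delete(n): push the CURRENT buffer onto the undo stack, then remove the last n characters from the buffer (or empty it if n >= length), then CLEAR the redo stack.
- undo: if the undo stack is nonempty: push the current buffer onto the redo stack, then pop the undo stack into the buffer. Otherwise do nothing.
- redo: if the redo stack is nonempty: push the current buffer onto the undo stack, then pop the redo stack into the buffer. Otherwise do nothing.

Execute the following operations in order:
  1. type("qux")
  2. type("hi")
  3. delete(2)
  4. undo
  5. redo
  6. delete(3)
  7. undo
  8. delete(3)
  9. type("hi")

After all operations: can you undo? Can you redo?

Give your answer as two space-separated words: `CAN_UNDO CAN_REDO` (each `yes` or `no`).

After op 1 (type): buf='qux' undo_depth=1 redo_depth=0
After op 2 (type): buf='quxhi' undo_depth=2 redo_depth=0
After op 3 (delete): buf='qux' undo_depth=3 redo_depth=0
After op 4 (undo): buf='quxhi' undo_depth=2 redo_depth=1
After op 5 (redo): buf='qux' undo_depth=3 redo_depth=0
After op 6 (delete): buf='(empty)' undo_depth=4 redo_depth=0
After op 7 (undo): buf='qux' undo_depth=3 redo_depth=1
After op 8 (delete): buf='(empty)' undo_depth=4 redo_depth=0
After op 9 (type): buf='hi' undo_depth=5 redo_depth=0

Answer: yes no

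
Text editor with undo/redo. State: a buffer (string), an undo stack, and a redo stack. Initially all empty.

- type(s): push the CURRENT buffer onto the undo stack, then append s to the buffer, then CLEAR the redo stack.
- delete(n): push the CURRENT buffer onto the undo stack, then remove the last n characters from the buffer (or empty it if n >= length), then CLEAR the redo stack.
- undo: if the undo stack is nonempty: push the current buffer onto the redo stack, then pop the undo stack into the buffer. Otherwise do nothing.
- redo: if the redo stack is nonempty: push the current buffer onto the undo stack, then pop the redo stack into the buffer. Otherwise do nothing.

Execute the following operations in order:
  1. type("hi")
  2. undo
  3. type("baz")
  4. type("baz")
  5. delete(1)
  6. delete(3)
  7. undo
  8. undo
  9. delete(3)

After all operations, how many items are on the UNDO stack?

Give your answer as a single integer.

After op 1 (type): buf='hi' undo_depth=1 redo_depth=0
After op 2 (undo): buf='(empty)' undo_depth=0 redo_depth=1
After op 3 (type): buf='baz' undo_depth=1 redo_depth=0
After op 4 (type): buf='bazbaz' undo_depth=2 redo_depth=0
After op 5 (delete): buf='bazba' undo_depth=3 redo_depth=0
After op 6 (delete): buf='ba' undo_depth=4 redo_depth=0
After op 7 (undo): buf='bazba' undo_depth=3 redo_depth=1
After op 8 (undo): buf='bazbaz' undo_depth=2 redo_depth=2
After op 9 (delete): buf='baz' undo_depth=3 redo_depth=0

Answer: 3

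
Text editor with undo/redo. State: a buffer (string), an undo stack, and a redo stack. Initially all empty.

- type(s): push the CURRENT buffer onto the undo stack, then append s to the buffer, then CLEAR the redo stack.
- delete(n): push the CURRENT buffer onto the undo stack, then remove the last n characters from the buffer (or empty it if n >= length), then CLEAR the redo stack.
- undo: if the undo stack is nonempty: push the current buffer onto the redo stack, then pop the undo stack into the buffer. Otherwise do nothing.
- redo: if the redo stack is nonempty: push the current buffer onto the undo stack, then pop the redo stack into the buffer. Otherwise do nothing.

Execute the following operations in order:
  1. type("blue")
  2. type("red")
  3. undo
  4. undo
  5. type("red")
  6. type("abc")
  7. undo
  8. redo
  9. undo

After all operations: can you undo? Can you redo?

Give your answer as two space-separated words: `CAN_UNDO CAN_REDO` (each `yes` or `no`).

Answer: yes yes

Derivation:
After op 1 (type): buf='blue' undo_depth=1 redo_depth=0
After op 2 (type): buf='bluered' undo_depth=2 redo_depth=0
After op 3 (undo): buf='blue' undo_depth=1 redo_depth=1
After op 4 (undo): buf='(empty)' undo_depth=0 redo_depth=2
After op 5 (type): buf='red' undo_depth=1 redo_depth=0
After op 6 (type): buf='redabc' undo_depth=2 redo_depth=0
After op 7 (undo): buf='red' undo_depth=1 redo_depth=1
After op 8 (redo): buf='redabc' undo_depth=2 redo_depth=0
After op 9 (undo): buf='red' undo_depth=1 redo_depth=1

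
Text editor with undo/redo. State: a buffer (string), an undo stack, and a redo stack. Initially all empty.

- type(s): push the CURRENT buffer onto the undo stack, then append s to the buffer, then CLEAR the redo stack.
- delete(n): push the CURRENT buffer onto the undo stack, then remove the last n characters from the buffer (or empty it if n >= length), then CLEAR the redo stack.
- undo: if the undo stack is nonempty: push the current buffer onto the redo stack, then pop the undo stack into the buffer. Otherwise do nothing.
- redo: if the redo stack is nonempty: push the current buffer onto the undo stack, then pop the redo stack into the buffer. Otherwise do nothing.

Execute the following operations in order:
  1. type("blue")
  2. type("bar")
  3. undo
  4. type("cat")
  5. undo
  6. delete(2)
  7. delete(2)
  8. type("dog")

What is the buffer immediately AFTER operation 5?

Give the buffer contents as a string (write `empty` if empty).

Answer: blue

Derivation:
After op 1 (type): buf='blue' undo_depth=1 redo_depth=0
After op 2 (type): buf='bluebar' undo_depth=2 redo_depth=0
After op 3 (undo): buf='blue' undo_depth=1 redo_depth=1
After op 4 (type): buf='bluecat' undo_depth=2 redo_depth=0
After op 5 (undo): buf='blue' undo_depth=1 redo_depth=1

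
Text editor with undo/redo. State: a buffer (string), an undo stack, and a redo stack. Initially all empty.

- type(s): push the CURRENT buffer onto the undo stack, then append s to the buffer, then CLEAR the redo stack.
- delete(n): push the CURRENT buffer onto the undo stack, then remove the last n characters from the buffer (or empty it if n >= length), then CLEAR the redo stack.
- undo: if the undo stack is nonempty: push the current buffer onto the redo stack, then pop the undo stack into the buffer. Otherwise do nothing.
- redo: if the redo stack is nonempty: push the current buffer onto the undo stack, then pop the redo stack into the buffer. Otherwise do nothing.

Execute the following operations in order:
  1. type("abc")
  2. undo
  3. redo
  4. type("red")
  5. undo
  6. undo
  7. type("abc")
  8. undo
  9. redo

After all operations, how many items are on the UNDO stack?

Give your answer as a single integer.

Answer: 1

Derivation:
After op 1 (type): buf='abc' undo_depth=1 redo_depth=0
After op 2 (undo): buf='(empty)' undo_depth=0 redo_depth=1
After op 3 (redo): buf='abc' undo_depth=1 redo_depth=0
After op 4 (type): buf='abcred' undo_depth=2 redo_depth=0
After op 5 (undo): buf='abc' undo_depth=1 redo_depth=1
After op 6 (undo): buf='(empty)' undo_depth=0 redo_depth=2
After op 7 (type): buf='abc' undo_depth=1 redo_depth=0
After op 8 (undo): buf='(empty)' undo_depth=0 redo_depth=1
After op 9 (redo): buf='abc' undo_depth=1 redo_depth=0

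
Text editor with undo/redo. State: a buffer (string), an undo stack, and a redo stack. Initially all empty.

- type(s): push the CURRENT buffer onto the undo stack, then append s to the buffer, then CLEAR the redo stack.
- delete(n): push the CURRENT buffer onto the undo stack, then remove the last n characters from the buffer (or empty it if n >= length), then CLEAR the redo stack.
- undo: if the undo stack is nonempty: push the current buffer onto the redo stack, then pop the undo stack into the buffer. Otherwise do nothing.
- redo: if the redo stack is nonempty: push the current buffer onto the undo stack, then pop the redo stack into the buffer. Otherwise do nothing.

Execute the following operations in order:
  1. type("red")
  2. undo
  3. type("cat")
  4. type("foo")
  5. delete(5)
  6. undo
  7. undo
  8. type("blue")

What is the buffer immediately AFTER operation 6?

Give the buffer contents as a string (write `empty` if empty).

After op 1 (type): buf='red' undo_depth=1 redo_depth=0
After op 2 (undo): buf='(empty)' undo_depth=0 redo_depth=1
After op 3 (type): buf='cat' undo_depth=1 redo_depth=0
After op 4 (type): buf='catfoo' undo_depth=2 redo_depth=0
After op 5 (delete): buf='c' undo_depth=3 redo_depth=0
After op 6 (undo): buf='catfoo' undo_depth=2 redo_depth=1

Answer: catfoo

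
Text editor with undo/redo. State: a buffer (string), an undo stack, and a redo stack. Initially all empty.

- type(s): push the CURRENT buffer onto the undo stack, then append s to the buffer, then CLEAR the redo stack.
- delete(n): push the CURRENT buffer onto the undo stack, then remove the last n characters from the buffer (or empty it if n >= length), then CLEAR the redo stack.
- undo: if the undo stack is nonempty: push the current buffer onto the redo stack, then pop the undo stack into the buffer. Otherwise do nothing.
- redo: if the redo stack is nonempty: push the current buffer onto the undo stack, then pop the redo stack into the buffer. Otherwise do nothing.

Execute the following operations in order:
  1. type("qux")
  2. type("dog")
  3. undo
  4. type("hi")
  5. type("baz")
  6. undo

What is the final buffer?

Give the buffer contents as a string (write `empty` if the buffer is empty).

After op 1 (type): buf='qux' undo_depth=1 redo_depth=0
After op 2 (type): buf='quxdog' undo_depth=2 redo_depth=0
After op 3 (undo): buf='qux' undo_depth=1 redo_depth=1
After op 4 (type): buf='quxhi' undo_depth=2 redo_depth=0
After op 5 (type): buf='quxhibaz' undo_depth=3 redo_depth=0
After op 6 (undo): buf='quxhi' undo_depth=2 redo_depth=1

Answer: quxhi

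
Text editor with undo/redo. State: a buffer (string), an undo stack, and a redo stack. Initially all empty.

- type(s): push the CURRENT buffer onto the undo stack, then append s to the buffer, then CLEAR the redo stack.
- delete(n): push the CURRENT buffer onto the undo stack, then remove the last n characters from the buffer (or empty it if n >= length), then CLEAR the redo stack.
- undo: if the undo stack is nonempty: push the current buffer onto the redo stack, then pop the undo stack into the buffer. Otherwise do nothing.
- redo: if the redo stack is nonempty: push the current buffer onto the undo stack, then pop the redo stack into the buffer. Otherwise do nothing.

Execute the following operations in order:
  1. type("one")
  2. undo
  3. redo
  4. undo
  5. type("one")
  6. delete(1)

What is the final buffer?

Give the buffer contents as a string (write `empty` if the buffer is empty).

After op 1 (type): buf='one' undo_depth=1 redo_depth=0
After op 2 (undo): buf='(empty)' undo_depth=0 redo_depth=1
After op 3 (redo): buf='one' undo_depth=1 redo_depth=0
After op 4 (undo): buf='(empty)' undo_depth=0 redo_depth=1
After op 5 (type): buf='one' undo_depth=1 redo_depth=0
After op 6 (delete): buf='on' undo_depth=2 redo_depth=0

Answer: on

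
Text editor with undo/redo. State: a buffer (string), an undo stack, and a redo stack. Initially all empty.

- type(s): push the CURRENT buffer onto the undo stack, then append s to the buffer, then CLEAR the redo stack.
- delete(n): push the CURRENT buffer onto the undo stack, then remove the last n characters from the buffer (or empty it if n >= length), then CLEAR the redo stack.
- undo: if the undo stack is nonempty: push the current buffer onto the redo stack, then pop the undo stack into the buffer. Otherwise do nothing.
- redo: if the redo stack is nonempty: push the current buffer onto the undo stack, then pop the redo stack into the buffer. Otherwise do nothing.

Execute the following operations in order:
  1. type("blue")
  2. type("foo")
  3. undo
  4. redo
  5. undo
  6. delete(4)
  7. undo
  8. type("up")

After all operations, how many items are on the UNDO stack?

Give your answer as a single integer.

After op 1 (type): buf='blue' undo_depth=1 redo_depth=0
After op 2 (type): buf='bluefoo' undo_depth=2 redo_depth=0
After op 3 (undo): buf='blue' undo_depth=1 redo_depth=1
After op 4 (redo): buf='bluefoo' undo_depth=2 redo_depth=0
After op 5 (undo): buf='blue' undo_depth=1 redo_depth=1
After op 6 (delete): buf='(empty)' undo_depth=2 redo_depth=0
After op 7 (undo): buf='blue' undo_depth=1 redo_depth=1
After op 8 (type): buf='blueup' undo_depth=2 redo_depth=0

Answer: 2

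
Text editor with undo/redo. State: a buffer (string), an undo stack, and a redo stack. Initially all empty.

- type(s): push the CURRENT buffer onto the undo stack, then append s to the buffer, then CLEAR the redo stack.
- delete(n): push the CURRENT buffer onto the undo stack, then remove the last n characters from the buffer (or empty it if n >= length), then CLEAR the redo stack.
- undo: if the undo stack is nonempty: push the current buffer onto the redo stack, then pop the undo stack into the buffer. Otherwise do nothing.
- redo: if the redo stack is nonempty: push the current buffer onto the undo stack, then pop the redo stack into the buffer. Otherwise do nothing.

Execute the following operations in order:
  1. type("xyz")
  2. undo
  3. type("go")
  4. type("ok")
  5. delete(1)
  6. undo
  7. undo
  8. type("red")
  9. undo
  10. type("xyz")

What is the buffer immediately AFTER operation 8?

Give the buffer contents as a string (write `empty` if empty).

Answer: gored

Derivation:
After op 1 (type): buf='xyz' undo_depth=1 redo_depth=0
After op 2 (undo): buf='(empty)' undo_depth=0 redo_depth=1
After op 3 (type): buf='go' undo_depth=1 redo_depth=0
After op 4 (type): buf='gook' undo_depth=2 redo_depth=0
After op 5 (delete): buf='goo' undo_depth=3 redo_depth=0
After op 6 (undo): buf='gook' undo_depth=2 redo_depth=1
After op 7 (undo): buf='go' undo_depth=1 redo_depth=2
After op 8 (type): buf='gored' undo_depth=2 redo_depth=0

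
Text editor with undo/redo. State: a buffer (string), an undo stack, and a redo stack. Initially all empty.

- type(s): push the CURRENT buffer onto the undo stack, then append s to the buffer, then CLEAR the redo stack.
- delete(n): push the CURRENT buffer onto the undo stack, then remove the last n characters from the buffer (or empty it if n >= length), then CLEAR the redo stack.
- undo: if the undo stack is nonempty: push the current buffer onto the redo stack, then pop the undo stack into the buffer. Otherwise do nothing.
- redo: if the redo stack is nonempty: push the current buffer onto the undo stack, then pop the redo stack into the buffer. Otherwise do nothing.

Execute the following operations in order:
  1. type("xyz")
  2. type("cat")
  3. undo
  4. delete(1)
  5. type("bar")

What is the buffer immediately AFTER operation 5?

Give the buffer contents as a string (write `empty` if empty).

After op 1 (type): buf='xyz' undo_depth=1 redo_depth=0
After op 2 (type): buf='xyzcat' undo_depth=2 redo_depth=0
After op 3 (undo): buf='xyz' undo_depth=1 redo_depth=1
After op 4 (delete): buf='xy' undo_depth=2 redo_depth=0
After op 5 (type): buf='xybar' undo_depth=3 redo_depth=0

Answer: xybar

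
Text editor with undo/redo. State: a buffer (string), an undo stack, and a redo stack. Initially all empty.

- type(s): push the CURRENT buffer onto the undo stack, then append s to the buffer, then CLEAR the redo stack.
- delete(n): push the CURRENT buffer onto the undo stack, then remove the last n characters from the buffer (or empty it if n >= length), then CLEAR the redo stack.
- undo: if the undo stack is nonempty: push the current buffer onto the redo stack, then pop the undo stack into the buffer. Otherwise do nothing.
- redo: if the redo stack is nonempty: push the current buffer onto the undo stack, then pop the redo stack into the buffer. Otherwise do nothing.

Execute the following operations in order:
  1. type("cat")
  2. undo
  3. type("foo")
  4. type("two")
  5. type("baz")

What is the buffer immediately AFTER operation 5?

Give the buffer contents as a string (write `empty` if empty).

Answer: footwobaz

Derivation:
After op 1 (type): buf='cat' undo_depth=1 redo_depth=0
After op 2 (undo): buf='(empty)' undo_depth=0 redo_depth=1
After op 3 (type): buf='foo' undo_depth=1 redo_depth=0
After op 4 (type): buf='footwo' undo_depth=2 redo_depth=0
After op 5 (type): buf='footwobaz' undo_depth=3 redo_depth=0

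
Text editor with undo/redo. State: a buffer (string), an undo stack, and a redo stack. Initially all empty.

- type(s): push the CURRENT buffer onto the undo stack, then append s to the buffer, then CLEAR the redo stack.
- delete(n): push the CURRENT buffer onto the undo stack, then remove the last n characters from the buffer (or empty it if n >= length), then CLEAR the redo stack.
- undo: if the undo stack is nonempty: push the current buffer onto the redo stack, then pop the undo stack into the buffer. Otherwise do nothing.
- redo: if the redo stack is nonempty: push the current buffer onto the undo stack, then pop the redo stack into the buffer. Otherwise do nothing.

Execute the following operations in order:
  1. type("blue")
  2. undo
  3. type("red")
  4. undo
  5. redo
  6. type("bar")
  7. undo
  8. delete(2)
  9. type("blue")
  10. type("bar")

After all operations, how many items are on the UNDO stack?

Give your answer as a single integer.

After op 1 (type): buf='blue' undo_depth=1 redo_depth=0
After op 2 (undo): buf='(empty)' undo_depth=0 redo_depth=1
After op 3 (type): buf='red' undo_depth=1 redo_depth=0
After op 4 (undo): buf='(empty)' undo_depth=0 redo_depth=1
After op 5 (redo): buf='red' undo_depth=1 redo_depth=0
After op 6 (type): buf='redbar' undo_depth=2 redo_depth=0
After op 7 (undo): buf='red' undo_depth=1 redo_depth=1
After op 8 (delete): buf='r' undo_depth=2 redo_depth=0
After op 9 (type): buf='rblue' undo_depth=3 redo_depth=0
After op 10 (type): buf='rbluebar' undo_depth=4 redo_depth=0

Answer: 4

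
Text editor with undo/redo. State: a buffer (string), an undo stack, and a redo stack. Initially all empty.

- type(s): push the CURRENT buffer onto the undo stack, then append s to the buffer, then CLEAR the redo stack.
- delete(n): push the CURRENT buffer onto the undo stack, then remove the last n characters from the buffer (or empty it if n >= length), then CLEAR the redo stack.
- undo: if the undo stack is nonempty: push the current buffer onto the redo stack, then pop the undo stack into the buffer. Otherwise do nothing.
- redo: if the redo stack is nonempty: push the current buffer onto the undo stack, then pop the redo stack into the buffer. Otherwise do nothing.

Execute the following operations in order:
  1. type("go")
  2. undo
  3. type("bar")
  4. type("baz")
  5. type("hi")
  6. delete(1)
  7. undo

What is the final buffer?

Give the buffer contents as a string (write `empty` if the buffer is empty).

Answer: barbazhi

Derivation:
After op 1 (type): buf='go' undo_depth=1 redo_depth=0
After op 2 (undo): buf='(empty)' undo_depth=0 redo_depth=1
After op 3 (type): buf='bar' undo_depth=1 redo_depth=0
After op 4 (type): buf='barbaz' undo_depth=2 redo_depth=0
After op 5 (type): buf='barbazhi' undo_depth=3 redo_depth=0
After op 6 (delete): buf='barbazh' undo_depth=4 redo_depth=0
After op 7 (undo): buf='barbazhi' undo_depth=3 redo_depth=1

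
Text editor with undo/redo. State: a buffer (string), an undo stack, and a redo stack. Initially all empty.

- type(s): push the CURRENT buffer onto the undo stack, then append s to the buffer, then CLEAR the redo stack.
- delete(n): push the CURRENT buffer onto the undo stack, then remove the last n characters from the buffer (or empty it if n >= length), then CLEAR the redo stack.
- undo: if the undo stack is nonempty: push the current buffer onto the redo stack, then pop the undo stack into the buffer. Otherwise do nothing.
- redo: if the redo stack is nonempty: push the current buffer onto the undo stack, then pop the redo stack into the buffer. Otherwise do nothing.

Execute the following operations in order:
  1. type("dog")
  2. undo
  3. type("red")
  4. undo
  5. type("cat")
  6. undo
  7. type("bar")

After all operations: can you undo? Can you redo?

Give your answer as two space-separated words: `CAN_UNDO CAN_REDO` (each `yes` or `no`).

After op 1 (type): buf='dog' undo_depth=1 redo_depth=0
After op 2 (undo): buf='(empty)' undo_depth=0 redo_depth=1
After op 3 (type): buf='red' undo_depth=1 redo_depth=0
After op 4 (undo): buf='(empty)' undo_depth=0 redo_depth=1
After op 5 (type): buf='cat' undo_depth=1 redo_depth=0
After op 6 (undo): buf='(empty)' undo_depth=0 redo_depth=1
After op 7 (type): buf='bar' undo_depth=1 redo_depth=0

Answer: yes no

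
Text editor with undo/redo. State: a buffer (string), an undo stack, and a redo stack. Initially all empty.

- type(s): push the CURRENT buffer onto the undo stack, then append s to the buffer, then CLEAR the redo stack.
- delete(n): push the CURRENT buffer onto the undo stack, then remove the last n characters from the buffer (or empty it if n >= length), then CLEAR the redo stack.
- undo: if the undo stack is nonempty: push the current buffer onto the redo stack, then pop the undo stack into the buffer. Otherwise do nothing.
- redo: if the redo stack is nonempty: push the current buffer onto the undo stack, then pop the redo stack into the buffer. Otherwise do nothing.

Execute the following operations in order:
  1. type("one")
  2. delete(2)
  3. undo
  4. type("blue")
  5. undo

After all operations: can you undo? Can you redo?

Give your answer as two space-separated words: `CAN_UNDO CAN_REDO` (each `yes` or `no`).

Answer: yes yes

Derivation:
After op 1 (type): buf='one' undo_depth=1 redo_depth=0
After op 2 (delete): buf='o' undo_depth=2 redo_depth=0
After op 3 (undo): buf='one' undo_depth=1 redo_depth=1
After op 4 (type): buf='oneblue' undo_depth=2 redo_depth=0
After op 5 (undo): buf='one' undo_depth=1 redo_depth=1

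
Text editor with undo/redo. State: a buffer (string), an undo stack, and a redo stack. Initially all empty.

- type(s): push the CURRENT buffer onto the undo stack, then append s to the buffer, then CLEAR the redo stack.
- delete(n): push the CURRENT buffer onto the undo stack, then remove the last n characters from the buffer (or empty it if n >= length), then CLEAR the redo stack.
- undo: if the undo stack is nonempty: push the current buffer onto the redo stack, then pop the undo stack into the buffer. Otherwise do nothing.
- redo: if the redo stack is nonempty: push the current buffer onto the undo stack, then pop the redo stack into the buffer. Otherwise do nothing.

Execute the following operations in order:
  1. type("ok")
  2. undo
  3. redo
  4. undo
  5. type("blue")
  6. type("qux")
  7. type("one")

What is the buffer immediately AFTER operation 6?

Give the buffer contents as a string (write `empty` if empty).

After op 1 (type): buf='ok' undo_depth=1 redo_depth=0
After op 2 (undo): buf='(empty)' undo_depth=0 redo_depth=1
After op 3 (redo): buf='ok' undo_depth=1 redo_depth=0
After op 4 (undo): buf='(empty)' undo_depth=0 redo_depth=1
After op 5 (type): buf='blue' undo_depth=1 redo_depth=0
After op 6 (type): buf='bluequx' undo_depth=2 redo_depth=0

Answer: bluequx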